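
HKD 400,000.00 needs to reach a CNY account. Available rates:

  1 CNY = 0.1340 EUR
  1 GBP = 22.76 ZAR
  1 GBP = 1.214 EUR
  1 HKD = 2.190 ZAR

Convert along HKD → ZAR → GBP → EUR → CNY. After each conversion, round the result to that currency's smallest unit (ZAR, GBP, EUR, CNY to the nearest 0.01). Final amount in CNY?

CNY 348,695.07

HKD 400,000.00 × 2.190 = ZAR 876,000.00
ZAR 876,000.00 ÷ 22.76 = GBP 38,488.58
GBP 38,488.58 × 1.214 = EUR 46,725.14
EUR 46,725.14 ÷ 0.1340 = CNY 348,695.07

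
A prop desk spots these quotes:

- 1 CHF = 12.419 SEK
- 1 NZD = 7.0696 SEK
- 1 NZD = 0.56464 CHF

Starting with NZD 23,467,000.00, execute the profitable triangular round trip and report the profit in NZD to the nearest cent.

Profit: NZD 191,878.13

Profitable loop is NZD → SEK → CHF → NZD:
NZD 23,467,000.00 × 7.0696 = SEK 165,902,303.20
SEK 165,902,303.20 ÷ 12.419 = CHF 13,358,748.95
CHF 13,358,748.95 ÷ 0.56464 = NZD 23,658,878.13
Profit = NZD 23,658,878.13 − NZD 23,467,000.00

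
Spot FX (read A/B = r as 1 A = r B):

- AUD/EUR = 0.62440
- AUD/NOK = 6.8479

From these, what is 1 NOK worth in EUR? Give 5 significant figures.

1 NOK ÷ 6.8479 = 0.14603 AUD
0.14603 AUD × 0.62440 = 0.0911812 EUR

NOK/EUR = 0.091181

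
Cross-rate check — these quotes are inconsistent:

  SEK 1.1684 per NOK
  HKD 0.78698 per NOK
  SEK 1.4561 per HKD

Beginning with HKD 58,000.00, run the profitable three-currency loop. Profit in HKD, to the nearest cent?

Profitable loop is HKD → NOK → SEK → HKD:
HKD 58,000.00 ÷ 0.78698 = NOK 73,699.46
NOK 73,699.46 × 1.1684 = SEK 86,110.45
SEK 86,110.45 ÷ 1.4561 = HKD 59,137.73
Profit = HKD 59,137.73 − HKD 58,000.00

Profit: HKD 1,137.73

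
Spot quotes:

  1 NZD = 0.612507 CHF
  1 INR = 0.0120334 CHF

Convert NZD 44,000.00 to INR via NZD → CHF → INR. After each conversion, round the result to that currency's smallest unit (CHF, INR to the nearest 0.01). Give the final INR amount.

NZD 44,000.00 × 0.612507 = CHF 26,950.31
CHF 26,950.31 ÷ 0.0120334 = INR 2,239,625.54

INR 2,239,625.54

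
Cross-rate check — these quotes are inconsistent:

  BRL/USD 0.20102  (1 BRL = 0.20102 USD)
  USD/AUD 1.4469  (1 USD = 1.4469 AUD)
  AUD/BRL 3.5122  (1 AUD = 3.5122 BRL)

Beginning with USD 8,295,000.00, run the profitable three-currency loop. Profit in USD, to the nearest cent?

Profitable loop is USD → AUD → BRL → USD:
USD 8,295,000.00 × 1.4469 = AUD 12,002,035.50
AUD 12,002,035.50 × 3.5122 = BRL 42,153,549.08
BRL 42,153,549.08 × 0.20102 = USD 8,473,706.44
Profit = USD 8,473,706.44 − USD 8,295,000.00

Profit: USD 178,706.44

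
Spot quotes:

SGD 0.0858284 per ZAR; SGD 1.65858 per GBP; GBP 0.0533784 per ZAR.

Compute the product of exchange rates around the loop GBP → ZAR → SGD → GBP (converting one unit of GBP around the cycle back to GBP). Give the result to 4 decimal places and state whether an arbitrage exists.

Around GBP → ZAR → SGD → GBP: 1 ÷ 0.0533784 × 0.0858284 ÷ 1.65858 = 0.969458
Product < 1; profitable direction is GBP → SGD → ZAR → GBP.

0.9695 (arbitrage exists)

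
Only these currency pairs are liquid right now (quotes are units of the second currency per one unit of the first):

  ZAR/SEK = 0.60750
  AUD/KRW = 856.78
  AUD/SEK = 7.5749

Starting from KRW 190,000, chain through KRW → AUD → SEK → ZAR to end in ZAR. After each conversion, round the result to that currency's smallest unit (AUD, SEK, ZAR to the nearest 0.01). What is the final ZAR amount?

ZAR 2,765.12

KRW 190,000 ÷ 856.78 = AUD 221.76
AUD 221.76 × 7.5749 = SEK 1,679.81
SEK 1,679.81 ÷ 0.60750 = ZAR 2,765.12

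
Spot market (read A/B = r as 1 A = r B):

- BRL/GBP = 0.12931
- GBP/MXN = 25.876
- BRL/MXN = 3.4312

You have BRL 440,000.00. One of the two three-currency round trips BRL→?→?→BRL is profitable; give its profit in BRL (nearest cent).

Profit: BRL 11,200.38

Profitable loop is BRL → MXN → GBP → BRL:
BRL 440,000.00 × 3.4312 = MXN 1,509,728.00
MXN 1,509,728.00 ÷ 25.876 = GBP 58,344.72
GBP 58,344.72 ÷ 0.12931 = BRL 451,200.38
Profit = BRL 451,200.38 − BRL 440,000.00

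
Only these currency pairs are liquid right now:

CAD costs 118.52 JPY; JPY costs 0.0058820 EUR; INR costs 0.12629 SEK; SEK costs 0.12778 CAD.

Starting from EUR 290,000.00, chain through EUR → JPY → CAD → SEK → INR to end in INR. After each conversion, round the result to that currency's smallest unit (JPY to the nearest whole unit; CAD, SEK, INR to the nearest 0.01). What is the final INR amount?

INR 25,778,015.92

EUR 290,000.00 ÷ 0.0058820 = JPY 49,302,958
JPY 49,302,958 ÷ 118.52 = CAD 415,988.51
CAD 415,988.51 ÷ 0.12778 = SEK 3,255,505.63
SEK 3,255,505.63 ÷ 0.12629 = INR 25,778,015.92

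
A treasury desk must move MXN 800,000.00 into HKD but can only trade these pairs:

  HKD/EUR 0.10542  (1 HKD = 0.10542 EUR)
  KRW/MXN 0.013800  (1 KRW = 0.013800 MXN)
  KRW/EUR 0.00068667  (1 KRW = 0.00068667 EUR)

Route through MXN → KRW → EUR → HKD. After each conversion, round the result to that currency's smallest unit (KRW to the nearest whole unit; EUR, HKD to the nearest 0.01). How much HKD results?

HKD 377,603.49

MXN 800,000.00 ÷ 0.013800 = KRW 57,971,014
KRW 57,971,014 × 0.00068667 = EUR 39,806.96
EUR 39,806.96 ÷ 0.10542 = HKD 377,603.49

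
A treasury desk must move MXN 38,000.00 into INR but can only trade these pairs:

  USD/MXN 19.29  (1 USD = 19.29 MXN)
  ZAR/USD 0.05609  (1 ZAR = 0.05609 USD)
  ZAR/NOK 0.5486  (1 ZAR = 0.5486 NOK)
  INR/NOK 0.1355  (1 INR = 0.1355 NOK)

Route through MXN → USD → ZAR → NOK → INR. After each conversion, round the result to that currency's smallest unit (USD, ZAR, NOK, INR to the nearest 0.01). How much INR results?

INR 142,194.17

MXN 38,000.00 ÷ 19.29 = USD 1,969.93
USD 1,969.93 ÷ 0.05609 = ZAR 35,120.88
ZAR 35,120.88 × 0.5486 = NOK 19,267.31
NOK 19,267.31 ÷ 0.1355 = INR 142,194.17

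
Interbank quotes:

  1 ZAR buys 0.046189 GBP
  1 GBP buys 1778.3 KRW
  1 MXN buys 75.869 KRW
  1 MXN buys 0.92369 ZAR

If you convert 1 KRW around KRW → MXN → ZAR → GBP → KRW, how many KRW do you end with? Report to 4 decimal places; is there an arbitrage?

Around KRW → MXN → ZAR → GBP → KRW: 1 ÷ 75.869 × 0.92369 × 0.046189 × 1778.3 = 1.000013
Product ≈ 1 (deviation 0.001%, within rounding noise).

1.0000 (no arbitrage)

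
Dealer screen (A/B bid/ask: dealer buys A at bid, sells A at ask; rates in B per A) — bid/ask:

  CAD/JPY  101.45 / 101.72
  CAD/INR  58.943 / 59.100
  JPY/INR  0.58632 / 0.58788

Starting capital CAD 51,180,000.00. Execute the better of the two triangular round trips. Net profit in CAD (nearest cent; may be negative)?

Best loop CAD → JPY → INR → CAD:
CAD 51,180,000.00 × 101.45 (sell CAD at bid) = JPY 5,192,211,000
JPY 5,192,211,000 × 0.58632 (sell JPY at bid) = INR 3,044,297,153.52
INR 3,044,297,153.52 ÷ 59.100 (buy CAD at ask) = CAD 51,510,950.14

Net profit: CAD 330,950.14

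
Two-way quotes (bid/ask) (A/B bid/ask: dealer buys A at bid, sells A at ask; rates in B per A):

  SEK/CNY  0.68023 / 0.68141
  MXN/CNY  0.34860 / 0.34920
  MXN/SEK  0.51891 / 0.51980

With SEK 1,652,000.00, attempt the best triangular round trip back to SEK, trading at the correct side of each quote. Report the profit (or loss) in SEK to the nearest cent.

Net profit: SEK 17,873.72

Best loop SEK → CNY → MXN → SEK:
SEK 1,652,000.00 × 0.68023 (sell SEK at bid) = CNY 1,123,739.96
CNY 1,123,739.96 ÷ 0.34920 (buy MXN at ask) = MXN 3,218,041.12
MXN 3,218,041.12 × 0.51891 (sell MXN at bid) = SEK 1,669,873.72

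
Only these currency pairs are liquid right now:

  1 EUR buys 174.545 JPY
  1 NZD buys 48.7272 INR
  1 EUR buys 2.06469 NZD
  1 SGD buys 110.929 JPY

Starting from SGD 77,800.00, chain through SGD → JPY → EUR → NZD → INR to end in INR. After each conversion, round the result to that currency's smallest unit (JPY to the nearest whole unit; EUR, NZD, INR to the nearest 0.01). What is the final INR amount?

INR 4,974,433.16

SGD 77,800.00 × 110.929 = JPY 8,630,276
JPY 8,630,276 ÷ 174.545 = EUR 49,444.42
EUR 49,444.42 × 2.06469 = NZD 102,087.40
NZD 102,087.40 × 48.7272 = INR 4,974,433.16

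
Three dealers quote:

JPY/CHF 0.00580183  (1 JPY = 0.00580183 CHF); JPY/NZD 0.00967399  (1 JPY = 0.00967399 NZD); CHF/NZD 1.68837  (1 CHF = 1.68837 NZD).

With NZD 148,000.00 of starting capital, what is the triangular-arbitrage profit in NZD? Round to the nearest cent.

Profitable loop is NZD → JPY → CHF → NZD:
NZD 148,000.00 ÷ 0.00967399 = JPY 15,298,755
JPY 15,298,755 × 0.00580183 = CHF 88,760.77
CHF 88,760.77 × 1.68837 = NZD 149,861.03
Profit = NZD 149,861.03 − NZD 148,000.00

Profit: NZD 1,861.03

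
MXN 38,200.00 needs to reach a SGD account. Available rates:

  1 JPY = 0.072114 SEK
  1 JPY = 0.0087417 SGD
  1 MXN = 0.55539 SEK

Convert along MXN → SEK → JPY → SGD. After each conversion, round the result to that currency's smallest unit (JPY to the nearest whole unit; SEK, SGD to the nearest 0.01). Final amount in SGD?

SGD 2,571.80

MXN 38,200.00 × 0.55539 = SEK 21,215.90
SEK 21,215.90 ÷ 0.072114 = JPY 294,199
JPY 294,199 × 0.0087417 = SGD 2,571.80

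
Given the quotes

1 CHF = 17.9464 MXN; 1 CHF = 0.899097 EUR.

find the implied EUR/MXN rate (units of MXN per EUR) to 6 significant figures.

1 EUR ÷ 0.899097 = 1.11223 CHF
1.11223 CHF × 17.9464 = 19.9605 MXN

EUR/MXN = 19.9605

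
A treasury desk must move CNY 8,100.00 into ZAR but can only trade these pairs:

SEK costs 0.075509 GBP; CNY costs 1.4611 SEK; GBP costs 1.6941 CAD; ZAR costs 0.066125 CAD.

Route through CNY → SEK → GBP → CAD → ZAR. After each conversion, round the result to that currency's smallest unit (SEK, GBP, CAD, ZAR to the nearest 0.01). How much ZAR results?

CNY 8,100.00 × 1.4611 = SEK 11,834.91
SEK 11,834.91 × 0.075509 = GBP 893.64
GBP 893.64 × 1.6941 = CAD 1,513.92
CAD 1,513.92 ÷ 0.066125 = ZAR 22,894.82

ZAR 22,894.82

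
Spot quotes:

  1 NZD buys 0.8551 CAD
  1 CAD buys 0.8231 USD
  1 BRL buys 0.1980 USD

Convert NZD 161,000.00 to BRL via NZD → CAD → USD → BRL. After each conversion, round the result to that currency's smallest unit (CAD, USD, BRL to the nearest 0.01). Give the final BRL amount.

BRL 572,308.48

NZD 161,000.00 × 0.8551 = CAD 137,671.10
CAD 137,671.10 × 0.8231 = USD 113,317.08
USD 113,317.08 ÷ 0.1980 = BRL 572,308.48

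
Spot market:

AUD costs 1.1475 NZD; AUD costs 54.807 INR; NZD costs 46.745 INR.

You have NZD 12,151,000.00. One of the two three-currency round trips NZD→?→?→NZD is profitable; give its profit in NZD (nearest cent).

Profit: NZD 264,385.04

Profitable loop is NZD → AUD → INR → NZD:
NZD 12,151,000.00 ÷ 1.1475 = AUD 10,589,106.75
AUD 10,589,106.75 × 54.807 = INR 580,357,173.86
INR 580,357,173.86 ÷ 46.745 = NZD 12,415,385.04
Profit = NZD 12,415,385.04 − NZD 12,151,000.00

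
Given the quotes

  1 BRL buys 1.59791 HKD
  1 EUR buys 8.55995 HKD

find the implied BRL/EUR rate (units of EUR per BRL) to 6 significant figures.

1 BRL × 1.59791 = 1.59791 HKD
1.59791 HKD ÷ 8.55995 = 0.186673 EUR

BRL/EUR = 0.186673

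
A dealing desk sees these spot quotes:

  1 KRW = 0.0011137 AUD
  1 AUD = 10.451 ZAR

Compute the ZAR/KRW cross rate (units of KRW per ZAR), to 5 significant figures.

ZAR/KRW = 85.916

1 ZAR ÷ 10.451 = 0.0956846 AUD
0.0956846 AUD ÷ 0.0011137 = 85.916 KRW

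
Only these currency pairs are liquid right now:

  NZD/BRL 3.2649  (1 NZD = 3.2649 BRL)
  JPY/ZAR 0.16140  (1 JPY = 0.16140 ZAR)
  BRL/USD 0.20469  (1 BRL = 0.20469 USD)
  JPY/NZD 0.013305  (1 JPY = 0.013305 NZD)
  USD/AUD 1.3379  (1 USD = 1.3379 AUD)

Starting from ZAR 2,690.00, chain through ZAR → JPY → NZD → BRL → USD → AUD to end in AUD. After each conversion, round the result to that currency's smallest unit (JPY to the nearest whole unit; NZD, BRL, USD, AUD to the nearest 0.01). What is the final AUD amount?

ZAR 2,690.00 ÷ 0.16140 = JPY 16,667
JPY 16,667 × 0.013305 = NZD 221.75
NZD 221.75 × 3.2649 = BRL 723.99
BRL 723.99 × 0.20469 = USD 148.19
USD 148.19 × 1.3379 = AUD 198.26

AUD 198.26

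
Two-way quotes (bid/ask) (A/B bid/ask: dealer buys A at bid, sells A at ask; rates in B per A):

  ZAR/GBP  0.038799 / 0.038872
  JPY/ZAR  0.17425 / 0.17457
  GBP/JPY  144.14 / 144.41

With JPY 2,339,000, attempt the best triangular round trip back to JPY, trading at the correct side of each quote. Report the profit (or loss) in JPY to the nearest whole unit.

Net profit: JPY 47,857

Best loop JPY → GBP → ZAR → JPY:
JPY 2,339,000 ÷ 144.41 (buy GBP at ask) = GBP 16,196.94
GBP 16,196.94 ÷ 0.038872 (buy ZAR at ask) = ZAR 416,673.68
ZAR 416,673.68 ÷ 0.17457 (buy JPY at ask) = JPY 2,386,857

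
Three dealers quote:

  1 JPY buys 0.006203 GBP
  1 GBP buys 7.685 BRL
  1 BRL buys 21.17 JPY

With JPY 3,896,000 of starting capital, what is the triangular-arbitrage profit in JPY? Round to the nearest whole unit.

Profitable loop is JPY → GBP → BRL → JPY:
JPY 3,896,000 × 0.006203 = GBP 24,166.89
GBP 24,166.89 × 7.685 = BRL 185,722.53
BRL 185,722.53 × 21.17 = JPY 3,931,746
Profit = JPY 3,931,746 − JPY 3,896,000

Profit: JPY 35,746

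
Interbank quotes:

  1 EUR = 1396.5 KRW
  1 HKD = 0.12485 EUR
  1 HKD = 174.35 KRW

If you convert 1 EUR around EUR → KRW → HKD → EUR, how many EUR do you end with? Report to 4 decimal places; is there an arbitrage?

1.0000 (no arbitrage)

Around EUR → KRW → HKD → EUR: 1 × 1396.5 ÷ 174.35 × 0.12485 = 1.000017
Product ≈ 1 (deviation 0.002%, within rounding noise).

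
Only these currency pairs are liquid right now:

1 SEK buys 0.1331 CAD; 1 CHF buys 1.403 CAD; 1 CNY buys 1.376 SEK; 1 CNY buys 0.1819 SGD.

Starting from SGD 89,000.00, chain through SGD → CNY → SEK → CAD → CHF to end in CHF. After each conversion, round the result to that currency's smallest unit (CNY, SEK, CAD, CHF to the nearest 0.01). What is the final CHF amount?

SGD 89,000.00 ÷ 0.1819 = CNY 489,279.82
CNY 489,279.82 × 1.376 = SEK 673,249.03
SEK 673,249.03 × 0.1331 = CAD 89,609.45
CAD 89,609.45 ÷ 1.403 = CHF 63,869.89

CHF 63,869.89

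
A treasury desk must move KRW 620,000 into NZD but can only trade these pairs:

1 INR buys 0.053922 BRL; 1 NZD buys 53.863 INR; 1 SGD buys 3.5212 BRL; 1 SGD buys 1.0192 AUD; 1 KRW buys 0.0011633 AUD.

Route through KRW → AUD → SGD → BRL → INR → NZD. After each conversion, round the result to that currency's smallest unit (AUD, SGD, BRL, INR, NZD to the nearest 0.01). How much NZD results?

KRW 620,000 × 0.0011633 = AUD 721.25
AUD 721.25 ÷ 1.0192 = SGD 707.66
SGD 707.66 × 3.5212 = BRL 2,491.81
BRL 2,491.81 ÷ 0.053922 = INR 46,211.38
INR 46,211.38 ÷ 53.863 = NZD 857.94

NZD 857.94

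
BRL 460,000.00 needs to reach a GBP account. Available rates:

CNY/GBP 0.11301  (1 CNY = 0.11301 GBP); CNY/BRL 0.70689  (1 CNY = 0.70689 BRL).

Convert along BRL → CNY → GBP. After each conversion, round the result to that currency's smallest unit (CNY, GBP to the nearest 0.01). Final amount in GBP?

GBP 73,539.87

BRL 460,000.00 ÷ 0.70689 = CNY 650,737.74
CNY 650,737.74 × 0.11301 = GBP 73,539.87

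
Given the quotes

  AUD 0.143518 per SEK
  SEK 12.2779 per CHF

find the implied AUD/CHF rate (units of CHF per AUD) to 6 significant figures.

1 AUD ÷ 0.143518 = 6.96777 SEK
6.96777 SEK ÷ 12.2779 = 0.567505 CHF

AUD/CHF = 0.567505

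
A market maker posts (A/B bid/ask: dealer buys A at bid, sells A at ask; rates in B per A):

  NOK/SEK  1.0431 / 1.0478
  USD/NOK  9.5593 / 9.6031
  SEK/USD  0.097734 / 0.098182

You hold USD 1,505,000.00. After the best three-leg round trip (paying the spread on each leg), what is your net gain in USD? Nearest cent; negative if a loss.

Net profit: USD 18,402.91

Best loop USD → SEK → NOK → USD:
USD 1,505,000.00 ÷ 0.098182 (buy SEK at ask) = SEK 15,328,675.32
SEK 15,328,675.32 ÷ 1.0478 (buy NOK at ask) = NOK 14,629,390.45
NOK 14,629,390.45 ÷ 9.6031 (buy USD at ask) = USD 1,523,402.91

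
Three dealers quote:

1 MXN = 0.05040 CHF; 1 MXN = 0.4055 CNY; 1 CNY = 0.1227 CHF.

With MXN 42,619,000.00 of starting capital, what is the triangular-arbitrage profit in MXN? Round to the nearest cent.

Profitable loop is MXN → CHF → CNY → MXN:
MXN 42,619,000.00 × 0.05040 = CHF 2,147,997.60
CHF 2,147,997.60 ÷ 0.1227 = CNY 17,506,092.91
CNY 17,506,092.91 ÷ 0.4055 = MXN 43,171,622.46
Profit = MXN 43,171,622.46 − MXN 42,619,000.00

Profit: MXN 552,622.46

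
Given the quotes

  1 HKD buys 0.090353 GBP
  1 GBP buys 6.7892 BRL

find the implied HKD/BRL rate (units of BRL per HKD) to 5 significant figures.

1 HKD × 0.090353 = 0.090353 GBP
0.090353 GBP × 6.7892 = 0.613425 BRL

HKD/BRL = 0.61342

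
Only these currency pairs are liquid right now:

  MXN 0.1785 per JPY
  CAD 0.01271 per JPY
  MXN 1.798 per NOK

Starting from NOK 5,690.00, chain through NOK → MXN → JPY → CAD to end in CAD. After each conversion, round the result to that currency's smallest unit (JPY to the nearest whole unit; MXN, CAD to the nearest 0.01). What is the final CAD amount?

CAD 728.46

NOK 5,690.00 × 1.798 = MXN 10,230.62
MXN 10,230.62 ÷ 0.1785 = JPY 57,314
JPY 57,314 × 0.01271 = CAD 728.46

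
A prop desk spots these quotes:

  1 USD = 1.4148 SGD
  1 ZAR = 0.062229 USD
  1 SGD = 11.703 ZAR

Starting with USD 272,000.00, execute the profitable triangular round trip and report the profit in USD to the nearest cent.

Profitable loop is USD → SGD → ZAR → USD:
USD 272,000.00 × 1.4148 = SGD 384,825.60
SGD 384,825.60 × 11.703 = ZAR 4,503,614.00
ZAR 4,503,614.00 × 0.062229 = USD 280,255.40
Profit = USD 280,255.40 − USD 272,000.00

Profit: USD 8,255.40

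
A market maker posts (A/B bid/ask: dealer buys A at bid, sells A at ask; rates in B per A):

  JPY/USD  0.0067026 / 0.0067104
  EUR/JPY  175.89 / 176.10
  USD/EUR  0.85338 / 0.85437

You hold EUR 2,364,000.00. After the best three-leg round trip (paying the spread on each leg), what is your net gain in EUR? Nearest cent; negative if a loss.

Net profit: EUR 14,342.43

Best loop EUR → JPY → USD → EUR:
EUR 2,364,000.00 × 175.89 (sell EUR at bid) = JPY 415,803,960
JPY 415,803,960 × 0.0067026 (sell JPY at bid) = USD 2,786,967.62
USD 2,786,967.62 × 0.85338 (sell USD at bid) = EUR 2,378,342.43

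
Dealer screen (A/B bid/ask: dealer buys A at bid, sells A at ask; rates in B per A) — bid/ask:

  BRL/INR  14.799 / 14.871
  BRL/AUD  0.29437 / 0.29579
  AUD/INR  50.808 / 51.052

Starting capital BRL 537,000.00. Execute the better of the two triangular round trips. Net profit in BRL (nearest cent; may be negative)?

Net profit: BRL 3,082.07

Best loop BRL → AUD → INR → BRL:
BRL 537,000.00 × 0.29437 (sell BRL at bid) = AUD 158,076.69
AUD 158,076.69 × 50.808 (sell AUD at bid) = INR 8,031,560.47
INR 8,031,560.47 ÷ 14.871 (buy BRL at ask) = BRL 540,082.07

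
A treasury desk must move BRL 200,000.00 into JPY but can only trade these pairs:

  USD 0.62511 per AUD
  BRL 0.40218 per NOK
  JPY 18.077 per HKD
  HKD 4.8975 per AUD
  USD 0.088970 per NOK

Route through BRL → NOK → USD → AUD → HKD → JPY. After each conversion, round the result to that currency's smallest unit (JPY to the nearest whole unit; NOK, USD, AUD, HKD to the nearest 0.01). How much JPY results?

JPY 6,266,102

BRL 200,000.00 ÷ 0.40218 = NOK 497,289.77
NOK 497,289.77 × 0.088970 = USD 44,243.87
USD 44,243.87 ÷ 0.62511 = AUD 70,777.74
AUD 70,777.74 × 4.8975 = HKD 346,633.98
HKD 346,633.98 × 18.077 = JPY 6,266,102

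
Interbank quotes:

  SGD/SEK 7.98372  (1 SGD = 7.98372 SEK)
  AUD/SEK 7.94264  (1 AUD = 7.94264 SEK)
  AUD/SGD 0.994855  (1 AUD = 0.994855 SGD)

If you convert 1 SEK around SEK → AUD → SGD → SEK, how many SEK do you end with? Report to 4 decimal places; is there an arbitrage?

Around SEK → AUD → SGD → SEK: 1 ÷ 7.94264 × 0.994855 × 7.98372 = 1.000000
Product ≈ 1 (deviation 0.000%, within rounding noise).

1.0000 (no arbitrage)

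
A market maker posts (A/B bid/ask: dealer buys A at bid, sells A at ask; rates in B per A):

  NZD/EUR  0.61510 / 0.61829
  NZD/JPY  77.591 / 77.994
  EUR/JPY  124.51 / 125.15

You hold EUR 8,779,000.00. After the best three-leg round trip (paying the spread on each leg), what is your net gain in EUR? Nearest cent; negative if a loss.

Net profit: EUR 24,053.11

Best loop EUR → NZD → JPY → EUR:
EUR 8,779,000.00 ÷ 0.61829 (buy NZD at ask) = NZD 14,198,838.73
NZD 14,198,838.73 × 77.591 (sell NZD at bid) = JPY 1,101,702,096
JPY 1,101,702,096 ÷ 125.15 (buy EUR at ask) = EUR 8,803,053.11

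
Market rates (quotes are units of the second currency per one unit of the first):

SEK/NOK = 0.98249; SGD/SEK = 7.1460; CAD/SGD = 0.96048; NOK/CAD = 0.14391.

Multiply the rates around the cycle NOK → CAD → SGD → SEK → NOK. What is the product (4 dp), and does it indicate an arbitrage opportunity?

0.9704 (arbitrage exists)

Around NOK → CAD → SGD → SEK → NOK: 1 × 0.14391 × 0.96048 × 7.1460 × 0.98249 = 0.970444
Product < 1; profitable direction is NOK → SEK → SGD → CAD → NOK.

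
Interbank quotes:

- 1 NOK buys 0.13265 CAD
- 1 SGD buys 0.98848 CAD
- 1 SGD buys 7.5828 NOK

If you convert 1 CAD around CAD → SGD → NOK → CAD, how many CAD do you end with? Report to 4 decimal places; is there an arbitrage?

Around CAD → SGD → NOK → CAD: 1 ÷ 0.98848 × 7.5828 × 0.13265 = 1.017581
Product > 1; profitable direction is CAD → SGD → NOK → CAD.

1.0176 (arbitrage exists)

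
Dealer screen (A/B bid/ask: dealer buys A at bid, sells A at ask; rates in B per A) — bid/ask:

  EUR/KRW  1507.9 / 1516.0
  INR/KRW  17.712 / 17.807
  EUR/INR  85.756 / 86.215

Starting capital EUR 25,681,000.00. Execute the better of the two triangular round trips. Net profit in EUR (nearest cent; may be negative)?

Best loop EUR → INR → KRW → EUR:
EUR 25,681,000.00 × 85.756 (sell EUR at bid) = INR 2,202,299,836.00
INR 2,202,299,836.00 × 17.712 (sell INR at bid) = KRW 39,007,134,695
KRW 39,007,134,695 ÷ 1516.0 (buy EUR at ask) = EUR 25,730,299.93

Net profit: EUR 49,299.93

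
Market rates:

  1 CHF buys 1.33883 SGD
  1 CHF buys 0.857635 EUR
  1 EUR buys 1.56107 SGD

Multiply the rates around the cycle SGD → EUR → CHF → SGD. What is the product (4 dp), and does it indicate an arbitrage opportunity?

1.0000 (no arbitrage)

Around SGD → EUR → CHF → SGD: 1 ÷ 1.56107 ÷ 0.857635 × 1.33883 = 1.000001
Product ≈ 1 (deviation 0.000%, within rounding noise).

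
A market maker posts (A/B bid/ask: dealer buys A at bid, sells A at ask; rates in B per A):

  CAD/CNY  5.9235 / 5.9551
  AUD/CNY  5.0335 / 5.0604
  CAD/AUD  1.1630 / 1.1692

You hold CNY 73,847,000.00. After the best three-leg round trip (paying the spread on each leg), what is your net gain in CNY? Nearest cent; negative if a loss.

Best loop CNY → AUD → CAD → CNY:
CNY 73,847,000.00 ÷ 5.0604 (buy AUD at ask) = AUD 14,593,115.17
AUD 14,593,115.17 ÷ 1.1692 (buy CAD at ask) = CAD 12,481,282.22
CAD 12,481,282.22 × 5.9235 (sell CAD at bid) = CNY 73,932,875.22

Net profit: CNY 85,875.22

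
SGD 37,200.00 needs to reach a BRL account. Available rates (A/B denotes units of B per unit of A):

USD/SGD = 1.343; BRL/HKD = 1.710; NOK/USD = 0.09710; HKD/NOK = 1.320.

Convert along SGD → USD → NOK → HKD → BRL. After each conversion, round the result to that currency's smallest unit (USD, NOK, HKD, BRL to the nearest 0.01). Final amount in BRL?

BRL 126,379.80

SGD 37,200.00 ÷ 1.343 = USD 27,699.18
USD 27,699.18 ÷ 0.09710 = NOK 285,264.47
NOK 285,264.47 ÷ 1.320 = HKD 216,109.45
HKD 216,109.45 ÷ 1.710 = BRL 126,379.80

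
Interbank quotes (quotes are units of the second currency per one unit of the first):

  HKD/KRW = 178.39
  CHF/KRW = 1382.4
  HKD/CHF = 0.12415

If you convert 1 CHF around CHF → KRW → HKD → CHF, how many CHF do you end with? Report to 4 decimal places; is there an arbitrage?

Around CHF → KRW → HKD → CHF: 1 × 1382.4 ÷ 178.39 × 0.12415 = 0.962077
Product < 1; profitable direction is CHF → HKD → KRW → CHF.

0.9621 (arbitrage exists)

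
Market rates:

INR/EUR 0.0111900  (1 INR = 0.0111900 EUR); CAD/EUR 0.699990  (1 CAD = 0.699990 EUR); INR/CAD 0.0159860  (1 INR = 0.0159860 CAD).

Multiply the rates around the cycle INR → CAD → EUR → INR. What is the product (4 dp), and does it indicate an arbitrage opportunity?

Around INR → CAD → EUR → INR: 1 × 0.0159860 × 0.699990 ÷ 0.0111900 = 1.000004
Product ≈ 1 (deviation 0.000%, within rounding noise).

1.0000 (no arbitrage)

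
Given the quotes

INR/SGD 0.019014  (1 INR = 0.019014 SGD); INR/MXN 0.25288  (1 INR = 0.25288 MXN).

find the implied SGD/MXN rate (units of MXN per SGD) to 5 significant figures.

SGD/MXN = 13.300

1 SGD ÷ 0.019014 = 52.5928 INR
52.5928 INR × 0.25288 = 13.2997 MXN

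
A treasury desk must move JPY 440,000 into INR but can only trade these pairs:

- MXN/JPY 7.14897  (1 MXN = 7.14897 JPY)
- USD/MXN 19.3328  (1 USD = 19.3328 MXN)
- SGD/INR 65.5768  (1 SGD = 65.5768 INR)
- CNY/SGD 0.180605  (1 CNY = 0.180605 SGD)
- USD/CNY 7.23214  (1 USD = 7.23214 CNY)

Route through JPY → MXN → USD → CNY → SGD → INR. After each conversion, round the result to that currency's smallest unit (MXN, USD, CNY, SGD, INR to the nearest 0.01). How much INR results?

INR 272,684.73

JPY 440,000 ÷ 7.14897 = MXN 61,547.33
MXN 61,547.33 ÷ 19.3328 = USD 3,183.57
USD 3,183.57 × 7.23214 = CNY 23,024.02
CNY 23,024.02 × 0.180605 = SGD 4,158.25
SGD 4,158.25 × 65.5768 = INR 272,684.73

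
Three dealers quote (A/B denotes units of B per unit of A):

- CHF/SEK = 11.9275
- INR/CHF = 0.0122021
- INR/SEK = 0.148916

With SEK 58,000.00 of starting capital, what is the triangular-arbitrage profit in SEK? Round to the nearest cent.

Profitable loop is SEK → CHF → INR → SEK:
SEK 58,000.00 ÷ 11.9275 = CHF 4,862.71
CHF 4,862.71 ÷ 0.0122021 = INR 398,514.37
INR 398,514.37 × 0.148916 = SEK 59,345.17
Profit = SEK 59,345.17 − SEK 58,000.00

Profit: SEK 1,345.17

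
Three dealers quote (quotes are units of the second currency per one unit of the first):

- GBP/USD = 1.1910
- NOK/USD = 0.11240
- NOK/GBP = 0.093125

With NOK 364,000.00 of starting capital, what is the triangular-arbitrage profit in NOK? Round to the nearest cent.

Profit: NOK 4,883.85

Profitable loop is NOK → USD → GBP → NOK:
NOK 364,000.00 × 0.11240 = USD 40,913.60
USD 40,913.60 ÷ 1.1910 = GBP 34,352.31
GBP 34,352.31 ÷ 0.093125 = NOK 368,883.85
Profit = NOK 368,883.85 − NOK 364,000.00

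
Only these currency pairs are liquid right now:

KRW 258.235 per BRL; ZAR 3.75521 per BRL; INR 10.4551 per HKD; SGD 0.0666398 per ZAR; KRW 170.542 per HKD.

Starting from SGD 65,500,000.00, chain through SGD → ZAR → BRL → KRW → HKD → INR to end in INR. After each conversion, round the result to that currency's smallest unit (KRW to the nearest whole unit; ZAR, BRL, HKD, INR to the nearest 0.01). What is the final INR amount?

INR 4,143,671,609.09

SGD 65,500,000.00 ÷ 0.0666398 = ZAR 982,896,107.13
ZAR 982,896,107.13 ÷ 3.75521 = BRL 261,741,981.71
BRL 261,741,981.71 × 258.235 = KRW 67,590,940,647
KRW 67,590,940,647 ÷ 170.542 = HKD 396,330,174.66
HKD 396,330,174.66 × 10.4551 = INR 4,143,671,609.09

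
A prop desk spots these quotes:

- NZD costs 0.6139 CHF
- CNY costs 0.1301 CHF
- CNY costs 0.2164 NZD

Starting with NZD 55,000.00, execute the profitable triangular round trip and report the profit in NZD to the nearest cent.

Profitable loop is NZD → CHF → CNY → NZD:
NZD 55,000.00 × 0.6139 = CHF 33,764.50
CHF 33,764.50 ÷ 0.1301 = CNY 259,527.29
CNY 259,527.29 × 0.2164 = NZD 56,161.70
Profit = NZD 56,161.70 − NZD 55,000.00

Profit: NZD 1,161.70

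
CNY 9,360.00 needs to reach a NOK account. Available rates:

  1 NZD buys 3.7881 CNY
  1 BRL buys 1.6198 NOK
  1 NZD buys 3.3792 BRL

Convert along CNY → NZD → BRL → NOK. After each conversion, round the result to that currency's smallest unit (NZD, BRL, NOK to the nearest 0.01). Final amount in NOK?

CNY 9,360.00 ÷ 3.7881 = NZD 2,470.90
NZD 2,470.90 × 3.3792 = BRL 8,349.67
BRL 8,349.67 × 1.6198 = NOK 13,524.80

NOK 13,524.80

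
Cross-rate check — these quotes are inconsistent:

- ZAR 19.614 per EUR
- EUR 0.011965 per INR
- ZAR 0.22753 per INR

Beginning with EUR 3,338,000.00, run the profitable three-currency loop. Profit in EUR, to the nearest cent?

Profit: EUR 104,916.89

Profitable loop is EUR → ZAR → INR → EUR:
EUR 3,338,000.00 × 19.614 = ZAR 65,471,532.00
ZAR 65,471,532.00 ÷ 0.22753 = INR 287,749,008.92
INR 287,749,008.92 × 0.011965 = EUR 3,442,916.89
Profit = EUR 3,442,916.89 − EUR 3,338,000.00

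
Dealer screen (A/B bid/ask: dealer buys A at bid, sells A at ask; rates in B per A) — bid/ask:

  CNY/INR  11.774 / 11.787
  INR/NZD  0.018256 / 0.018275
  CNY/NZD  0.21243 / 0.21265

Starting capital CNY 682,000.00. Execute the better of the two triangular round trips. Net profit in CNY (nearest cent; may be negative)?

Best loop CNY → INR → NZD → CNY:
CNY 682,000.00 × 11.774 (sell CNY at bid) = INR 8,029,868.00
INR 8,029,868.00 × 0.018256 (sell INR at bid) = NZD 146,593.27
NZD 146,593.27 ÷ 0.21265 (buy CNY at ask) = CNY 689,364.07

Net profit: CNY 7,364.07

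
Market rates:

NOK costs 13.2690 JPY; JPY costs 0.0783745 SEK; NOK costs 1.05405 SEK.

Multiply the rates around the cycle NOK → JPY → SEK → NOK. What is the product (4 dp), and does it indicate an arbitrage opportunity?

0.9866 (arbitrage exists)

Around NOK → JPY → SEK → NOK: 1 × 13.2690 × 0.0783745 ÷ 1.05405 = 0.986624
Product < 1; profitable direction is NOK → SEK → JPY → NOK.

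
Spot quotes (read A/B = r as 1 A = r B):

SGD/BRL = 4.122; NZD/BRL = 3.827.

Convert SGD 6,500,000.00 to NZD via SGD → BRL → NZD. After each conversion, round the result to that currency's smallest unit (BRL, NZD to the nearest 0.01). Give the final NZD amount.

NZD 7,001,045.21

SGD 6,500,000.00 × 4.122 = BRL 26,793,000.00
BRL 26,793,000.00 ÷ 3.827 = NZD 7,001,045.21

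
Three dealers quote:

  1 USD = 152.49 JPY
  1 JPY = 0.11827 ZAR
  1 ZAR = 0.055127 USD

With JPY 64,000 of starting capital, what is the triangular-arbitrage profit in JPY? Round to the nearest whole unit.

Profit: JPY 372

Profitable loop is JPY → USD → ZAR → JPY:
JPY 64,000 ÷ 152.49 = USD 419.70
USD 419.70 ÷ 0.055127 = ZAR 7,613.32
ZAR 7,613.32 ÷ 0.11827 = JPY 64,372
Profit = JPY 64,372 − JPY 64,000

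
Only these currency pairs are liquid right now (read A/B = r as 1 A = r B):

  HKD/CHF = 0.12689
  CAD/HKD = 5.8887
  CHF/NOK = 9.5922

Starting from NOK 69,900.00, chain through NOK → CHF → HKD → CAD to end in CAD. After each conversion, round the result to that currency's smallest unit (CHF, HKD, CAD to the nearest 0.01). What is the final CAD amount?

CAD 9,752.41

NOK 69,900.00 ÷ 9.5922 = CHF 7,287.17
CHF 7,287.17 ÷ 0.12689 = HKD 57,429.03
HKD 57,429.03 ÷ 5.8887 = CAD 9,752.41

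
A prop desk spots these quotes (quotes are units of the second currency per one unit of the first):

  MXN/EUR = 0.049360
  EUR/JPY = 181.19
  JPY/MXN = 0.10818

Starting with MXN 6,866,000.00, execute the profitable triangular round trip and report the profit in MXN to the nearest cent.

Profit: MXN 230,552.92

Profitable loop is MXN → JPY → EUR → MXN:
MXN 6,866,000.00 ÷ 0.10818 = JPY 63,468,294
JPY 63,468,294 ÷ 181.19 = EUR 350,285.85
EUR 350,285.85 ÷ 0.049360 = MXN 7,096,552.92
Profit = MXN 7,096,552.92 − MXN 6,866,000.00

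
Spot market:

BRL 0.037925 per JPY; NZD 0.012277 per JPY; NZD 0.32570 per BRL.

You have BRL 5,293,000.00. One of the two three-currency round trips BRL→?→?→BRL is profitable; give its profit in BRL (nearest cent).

Profit: BRL 32,409.22

Profitable loop is BRL → NZD → JPY → BRL:
BRL 5,293,000.00 × 0.32570 = NZD 1,723,930.10
NZD 1,723,930.10 ÷ 0.012277 = JPY 140,419,492
JPY 140,419,492 × 0.037925 = BRL 5,325,409.22
Profit = BRL 5,325,409.22 − BRL 5,293,000.00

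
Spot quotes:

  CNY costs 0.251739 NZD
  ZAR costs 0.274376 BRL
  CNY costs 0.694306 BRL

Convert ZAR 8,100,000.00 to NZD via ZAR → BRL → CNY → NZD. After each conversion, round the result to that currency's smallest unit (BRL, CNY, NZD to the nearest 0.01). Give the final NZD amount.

ZAR 8,100,000.00 × 0.274376 = BRL 2,222,445.60
BRL 2,222,445.60 ÷ 0.694306 = CNY 3,200,959.81
CNY 3,200,959.81 × 0.251739 = NZD 805,806.42

NZD 805,806.42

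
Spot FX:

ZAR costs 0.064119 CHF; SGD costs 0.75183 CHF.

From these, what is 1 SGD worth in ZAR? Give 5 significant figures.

1 SGD × 0.75183 = 0.75183 CHF
0.75183 CHF ÷ 0.064119 = 11.7255 ZAR

SGD/ZAR = 11.726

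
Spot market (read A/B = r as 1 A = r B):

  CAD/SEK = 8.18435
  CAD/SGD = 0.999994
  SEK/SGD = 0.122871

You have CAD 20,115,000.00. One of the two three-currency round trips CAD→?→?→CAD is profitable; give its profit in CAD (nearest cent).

Profit: CAD 113,152.96

Profitable loop is CAD → SEK → SGD → CAD:
CAD 20,115,000.00 × 8.18435 = SEK 164,628,200.25
SEK 164,628,200.25 × 0.122871 = SGD 20,228,031.59
SGD 20,228,031.59 ÷ 0.999994 = CAD 20,228,152.96
Profit = CAD 20,228,152.96 − CAD 20,115,000.00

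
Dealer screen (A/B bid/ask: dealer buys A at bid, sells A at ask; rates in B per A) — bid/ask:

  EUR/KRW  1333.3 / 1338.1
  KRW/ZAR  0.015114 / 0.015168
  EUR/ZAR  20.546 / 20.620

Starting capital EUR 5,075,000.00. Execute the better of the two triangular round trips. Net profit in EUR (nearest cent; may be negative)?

Best loop EUR → ZAR → KRW → EUR:
EUR 5,075,000.00 × 20.546 (sell EUR at bid) = ZAR 104,270,950.00
ZAR 104,270,950.00 ÷ 0.015168 (buy KRW at ask) = KRW 6,874,403,349
KRW 6,874,403,349 ÷ 1338.1 (buy EUR at ask) = EUR 5,137,436.18

Net profit: EUR 62,436.18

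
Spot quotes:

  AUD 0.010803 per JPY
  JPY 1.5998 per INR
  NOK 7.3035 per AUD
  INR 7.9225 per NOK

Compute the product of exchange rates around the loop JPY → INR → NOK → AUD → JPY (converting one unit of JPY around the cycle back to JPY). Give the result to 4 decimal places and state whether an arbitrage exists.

Around JPY → INR → NOK → AUD → JPY: 1 ÷ 1.5998 ÷ 7.9225 ÷ 7.3035 ÷ 0.010803 = 0.999992
Product ≈ 1 (deviation 0.001%, within rounding noise).

1.0000 (no arbitrage)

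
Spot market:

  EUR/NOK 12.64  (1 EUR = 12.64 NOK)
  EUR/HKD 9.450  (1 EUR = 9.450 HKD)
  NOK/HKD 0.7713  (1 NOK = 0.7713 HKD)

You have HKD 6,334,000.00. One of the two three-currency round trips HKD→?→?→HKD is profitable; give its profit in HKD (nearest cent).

Profitable loop is HKD → EUR → NOK → HKD:
HKD 6,334,000.00 ÷ 9.450 = EUR 670,264.55
EUR 670,264.55 × 12.64 = NOK 8,472,143.92
NOK 8,472,143.92 × 0.7713 = HKD 6,534,564.60
Profit = HKD 6,534,564.60 − HKD 6,334,000.00

Profit: HKD 200,564.60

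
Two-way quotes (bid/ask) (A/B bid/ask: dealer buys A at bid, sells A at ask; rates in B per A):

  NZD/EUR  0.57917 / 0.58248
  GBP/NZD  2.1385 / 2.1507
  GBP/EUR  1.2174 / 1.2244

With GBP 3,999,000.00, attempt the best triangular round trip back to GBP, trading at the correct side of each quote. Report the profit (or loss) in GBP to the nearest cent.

Best loop GBP → NZD → EUR → GBP:
GBP 3,999,000.00 × 2.1385 (sell GBP at bid) = NZD 8,551,861.50
NZD 8,551,861.50 × 0.57917 (sell NZD at bid) = EUR 4,952,981.62
EUR 4,952,981.62 ÷ 1.2244 (buy GBP at ask) = GBP 4,045,231.64

Net profit: GBP 46,231.64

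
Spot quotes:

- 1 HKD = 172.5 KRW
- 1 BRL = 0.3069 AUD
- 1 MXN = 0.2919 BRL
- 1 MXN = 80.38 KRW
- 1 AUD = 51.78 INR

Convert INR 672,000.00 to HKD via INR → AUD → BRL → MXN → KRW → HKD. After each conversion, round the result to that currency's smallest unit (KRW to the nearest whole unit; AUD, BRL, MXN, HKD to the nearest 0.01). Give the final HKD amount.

HKD 67,504.85

INR 672,000.00 ÷ 51.78 = AUD 12,977.98
AUD 12,977.98 ÷ 0.3069 = BRL 42,287.32
BRL 42,287.32 ÷ 0.2919 = MXN 144,869.20
MXN 144,869.20 × 80.38 = KRW 11,644,586
KRW 11,644,586 ÷ 172.5 = HKD 67,504.85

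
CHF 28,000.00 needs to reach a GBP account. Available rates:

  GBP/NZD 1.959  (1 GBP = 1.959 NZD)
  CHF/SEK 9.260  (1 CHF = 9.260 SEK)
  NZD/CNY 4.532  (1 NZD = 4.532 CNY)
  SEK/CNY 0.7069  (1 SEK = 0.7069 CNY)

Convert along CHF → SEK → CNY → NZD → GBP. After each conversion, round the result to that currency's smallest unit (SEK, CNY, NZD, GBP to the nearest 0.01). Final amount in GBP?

GBP 20,644.42

CHF 28,000.00 × 9.260 = SEK 259,280.00
SEK 259,280.00 × 0.7069 = CNY 183,285.03
CNY 183,285.03 ÷ 4.532 = NZD 40,442.42
NZD 40,442.42 ÷ 1.959 = GBP 20,644.42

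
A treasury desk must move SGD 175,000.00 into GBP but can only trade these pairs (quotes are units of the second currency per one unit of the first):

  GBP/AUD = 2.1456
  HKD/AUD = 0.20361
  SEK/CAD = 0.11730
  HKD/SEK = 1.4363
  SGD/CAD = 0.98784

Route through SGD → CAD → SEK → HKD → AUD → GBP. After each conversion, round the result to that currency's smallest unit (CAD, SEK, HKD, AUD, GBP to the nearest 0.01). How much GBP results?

GBP 97,371.50

SGD 175,000.00 × 0.98784 = CAD 172,872.00
CAD 172,872.00 ÷ 0.11730 = SEK 1,473,759.59
SEK 1,473,759.59 ÷ 1.4363 = HKD 1,026,080.62
HKD 1,026,080.62 × 0.20361 = AUD 208,920.28
AUD 208,920.28 ÷ 2.1456 = GBP 97,371.50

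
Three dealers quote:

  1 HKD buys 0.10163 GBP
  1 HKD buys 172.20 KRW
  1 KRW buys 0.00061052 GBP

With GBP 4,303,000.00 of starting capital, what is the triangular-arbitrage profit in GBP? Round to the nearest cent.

Profit: GBP 148,254.88

Profitable loop is GBP → HKD → KRW → GBP:
GBP 4,303,000.00 ÷ 0.10163 = HKD 42,339,860.28
HKD 42,339,860.28 × 172.20 = KRW 7,290,923,940
KRW 7,290,923,940 × 0.00061052 = GBP 4,451,254.88
Profit = GBP 4,451,254.88 − GBP 4,303,000.00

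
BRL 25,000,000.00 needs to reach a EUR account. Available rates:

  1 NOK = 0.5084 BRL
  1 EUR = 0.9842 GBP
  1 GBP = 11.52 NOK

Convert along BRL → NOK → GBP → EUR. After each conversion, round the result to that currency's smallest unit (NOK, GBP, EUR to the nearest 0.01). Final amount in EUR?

BRL 25,000,000.00 ÷ 0.5084 = NOK 49,173,878.84
NOK 49,173,878.84 ÷ 11.52 = GBP 4,268,565.87
GBP 4,268,565.87 ÷ 0.9842 = EUR 4,337,091.92

EUR 4,337,091.92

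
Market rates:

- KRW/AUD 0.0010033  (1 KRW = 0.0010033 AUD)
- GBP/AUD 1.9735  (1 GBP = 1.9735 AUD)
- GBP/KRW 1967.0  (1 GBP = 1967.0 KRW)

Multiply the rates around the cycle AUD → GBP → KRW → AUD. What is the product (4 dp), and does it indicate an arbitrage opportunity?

1.0000 (no arbitrage)

Around AUD → GBP → KRW → AUD: 1 ÷ 1.9735 × 1967.0 × 0.0010033 = 0.999995
Product ≈ 1 (deviation 0.000%, within rounding noise).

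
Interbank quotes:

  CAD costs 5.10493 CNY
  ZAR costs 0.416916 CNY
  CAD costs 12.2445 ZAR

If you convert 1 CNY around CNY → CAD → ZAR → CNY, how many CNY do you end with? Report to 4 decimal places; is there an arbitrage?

1.0000 (no arbitrage)

Around CNY → CAD → ZAR → CNY: 1 ÷ 5.10493 × 12.2445 × 0.416916 = 1.000000
Product ≈ 1 (deviation 0.000%, within rounding noise).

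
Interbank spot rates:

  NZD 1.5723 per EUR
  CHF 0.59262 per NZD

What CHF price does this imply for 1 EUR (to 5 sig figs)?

EUR/CHF = 0.93178

1 EUR × 1.5723 = 1.5723 NZD
1.5723 NZD × 0.59262 = 0.931776 CHF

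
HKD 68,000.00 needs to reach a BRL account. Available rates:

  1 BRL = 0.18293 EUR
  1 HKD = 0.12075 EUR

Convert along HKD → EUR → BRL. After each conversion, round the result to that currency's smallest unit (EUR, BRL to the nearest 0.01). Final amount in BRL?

BRL 44,886.02

HKD 68,000.00 × 0.12075 = EUR 8,211.00
EUR 8,211.00 ÷ 0.18293 = BRL 44,886.02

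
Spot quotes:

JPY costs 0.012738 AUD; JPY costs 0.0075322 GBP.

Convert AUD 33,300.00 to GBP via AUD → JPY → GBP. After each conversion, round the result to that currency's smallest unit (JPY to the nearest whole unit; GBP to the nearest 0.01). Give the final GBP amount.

AUD 33,300.00 ÷ 0.012738 = JPY 2,614,225
JPY 2,614,225 × 0.0075322 = GBP 19,690.87

GBP 19,690.87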